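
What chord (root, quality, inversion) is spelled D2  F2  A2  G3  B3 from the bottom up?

The distinct note names are D, F, A, G, B. Stacked in thirds they read G–B–D–F–A, which is a dominant ninth chord on G.
D is the fifth of G dominant ninth; fifth in the bass means second inversion.

G dominant ninth, second inversion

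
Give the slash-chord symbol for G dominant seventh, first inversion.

First inversion of G dominant seventh has the third (B) in the bass. As a slash chord: G7/B.

G7/B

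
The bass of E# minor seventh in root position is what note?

The root of E# minor seventh (E#–G#–B#–D#) is E#; that is the bass in root position.

E#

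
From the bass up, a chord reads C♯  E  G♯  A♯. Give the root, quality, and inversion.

A# half-diminished seventh, first inversion

The distinct note names are C#, E, G#, A#. Stacked in thirds they read A#–C#–E–G#, which is a half-diminished seventh chord on A#.
C# is the third of A# half-diminished seventh; third in the bass means first inversion (figured bass 6/5).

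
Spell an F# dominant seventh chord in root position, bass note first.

F#, A#, C#, E

F# dominant seventh is F#–A#–C#–E. Root position puts the root (F#) in the bass, with the remaining tones above: F#, A#, C#, E.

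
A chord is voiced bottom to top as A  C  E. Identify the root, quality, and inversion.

The pitch classes A, C, E arrange in thirds as A–C–E: an A minor triad.
A is the root of A minor; root in the bass means root position (figured bass 5/3).

A minor, root position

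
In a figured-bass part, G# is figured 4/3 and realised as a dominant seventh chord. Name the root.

C#

The figures 4/3 mean the fifth of the chord is in the bass. If G# is the fifth of a dominant seventh chord, the root is C# (chord tones C#–E#–G#–B).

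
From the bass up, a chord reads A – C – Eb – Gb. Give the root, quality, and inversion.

The pitch classes A, C, Eb, Gb arrange in thirds as A–C–Eb–Gb: an A diminished seventh chord.
A is the root of A diminished seventh; root in the bass means root position (figured bass 7).

A diminished seventh, root position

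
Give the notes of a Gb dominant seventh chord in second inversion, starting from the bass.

Db, Fb, Gb, Bb

Spelling Gb dominant seventh: Gb–Bb–Db–Fb. In second inversion the fifth is bass, giving Db, Fb, Gb, Bb from the bottom.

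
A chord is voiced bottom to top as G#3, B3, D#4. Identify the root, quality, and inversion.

G# minor, root position

Reducing to letter names: G#, B, D#. These stack in thirds as G#–B–D# — a G# minor triad.
G# is the root of G# minor; root in the bass means root position (figured bass 5/3).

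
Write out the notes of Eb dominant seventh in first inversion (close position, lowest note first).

G, Bb, Db, Eb

The chord tones are Eb–G–Bb–Db. With the third (G) lowest for first inversion: G, Bb, Db, Eb.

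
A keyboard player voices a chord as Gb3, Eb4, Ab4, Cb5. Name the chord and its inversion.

The distinct note names are Gb, Eb, Ab, Cb. Stacked in thirds they read Ab–Cb–Eb–Gb, which is a minor seventh chord on Ab.
With the seventh (Gb) in the bass, the chord is in third inversion (figured bass 4/2).

Ab minor seventh, third inversion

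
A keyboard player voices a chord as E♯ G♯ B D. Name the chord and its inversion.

Reducing to letter names: E#, G#, B, D. These stack in thirds as E#–G#–B–D — an E# diminished seventh chord.
With the root (E#) in the bass, the chord is in root position (figured bass 7).

E# diminished seventh, root position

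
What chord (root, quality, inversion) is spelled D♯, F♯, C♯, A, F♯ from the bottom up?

The distinct note names are D#, F#, C#, A. Stacked in thirds they read D#–F#–A–C#, which is a half-diminished seventh chord on D#.
The lowest note is D#, the root of the chord, so this is root position (figured bass 7).

D# half-diminished seventh, root position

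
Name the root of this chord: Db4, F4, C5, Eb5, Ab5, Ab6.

Reordering Db, F, C, Eb, Ab into stacked thirds gives Db–F–Ab–C–Eb; the bottom of that stack, Db, is the root.

Db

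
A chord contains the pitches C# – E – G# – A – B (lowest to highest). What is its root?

A

C#, E, G#, A, B are the tones of an A major ninth chord (A–C#–E–G#–B), making A the root.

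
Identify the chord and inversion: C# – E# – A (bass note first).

Reducing to letter names: C#, E#, A. These stack in thirds as A–C#–E# — an A augmented triad.
The lowest note is C#, the third of the chord, so this is first inversion (figured bass 6).

A augmented, first inversion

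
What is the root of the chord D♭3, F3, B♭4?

Reordering Db, F, Bb into stacked thirds gives Bb–Db–F; the bottom of that stack, Bb, is the root.

Bb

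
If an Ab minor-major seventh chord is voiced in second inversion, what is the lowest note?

The fifth of Ab minor-major seventh (Ab–Cb–Eb–G) is Eb; that is the bass in second inversion.

Eb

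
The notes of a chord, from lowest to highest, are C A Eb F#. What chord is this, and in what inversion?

F# diminished seventh, second inversion

The pitch classes C, A, Eb, F# arrange in thirds as F#–A–C–Eb: an F# diminished seventh chord.
With the fifth (C) in the bass, the chord is in second inversion (figured bass 4/3).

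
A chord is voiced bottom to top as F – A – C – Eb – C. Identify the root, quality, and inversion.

F dominant seventh, root position

The pitch classes F, A, C, Eb arrange in thirds as F–A–C–Eb: an F dominant seventh chord.
The lowest note is F, the root of the chord, so this is root position (figured bass 7).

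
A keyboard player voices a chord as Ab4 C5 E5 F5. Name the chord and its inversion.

Reducing to letter names: Ab, C, E, F. These stack in thirds as F–Ab–C–E — an F minor-major seventh chord.
Ab is the third of F minor-major seventh; third in the bass means first inversion (figured bass 6/5).

F minor-major seventh, first inversion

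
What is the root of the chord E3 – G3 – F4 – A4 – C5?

E, G, F, A, C are the tones of an F major ninth chord (F–A–C–E–G), making F the root.

F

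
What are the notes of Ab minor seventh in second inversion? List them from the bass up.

The chord tones are Ab–Cb–Eb–Gb. With the fifth (Eb) lowest for second inversion: Eb, Gb, Ab, Cb.

Eb, Gb, Ab, Cb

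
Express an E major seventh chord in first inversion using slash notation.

First inversion of E major seventh has the third (G#) in the bass. As a slash chord: Emaj7/G#.

Emaj7/G#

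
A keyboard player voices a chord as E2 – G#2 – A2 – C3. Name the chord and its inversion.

A minor-major seventh, second inversion

The distinct note names are E, G#, A, C. Stacked in thirds they read A–C–E–G#, which is a minor-major seventh chord on A.
E is the fifth of A minor-major seventh; fifth in the bass means second inversion (figured bass 4/3).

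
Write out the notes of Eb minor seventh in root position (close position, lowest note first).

Eb, Gb, Bb, Db

Eb minor seventh is Eb–Gb–Bb–Db. Root position puts the root (Eb) in the bass, with the remaining tones above: Eb, Gb, Bb, Db.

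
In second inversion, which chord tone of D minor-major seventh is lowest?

In second inversion the fifth is lowest. For D minor-major seventh (D–F–A–C#) that is A.

A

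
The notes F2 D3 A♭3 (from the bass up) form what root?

Reordering F, D, Ab into stacked thirds gives D–F–Ab; the bottom of that stack, D, is the root.

D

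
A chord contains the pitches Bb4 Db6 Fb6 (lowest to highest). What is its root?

Bb

The distinct letter names are Bb, Db, Fb. Arranged as a stack of thirds they read Bb–Db–Fb, so Bb is the root (a Bb diminished triad).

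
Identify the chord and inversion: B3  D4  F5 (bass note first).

Reducing to letter names: B, D, F. These stack in thirds as B–D–F — a B diminished triad.
With the root (B) in the bass, the chord is in root position (figured bass 5/3).

B diminished, root position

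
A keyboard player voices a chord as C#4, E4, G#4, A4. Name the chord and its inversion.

A major seventh, first inversion

The pitch classes C#, E, G#, A arrange in thirds as A–C#–E–G#: an A major seventh chord.
C# is the third of A major seventh; third in the bass means first inversion (figured bass 6/5).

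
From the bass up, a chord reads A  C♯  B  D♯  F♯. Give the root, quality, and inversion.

The distinct note names are A, C#, B, D#, F#. Stacked in thirds they read B–D#–F#–A–C#, which is a dominant ninth chord on B.
A is the seventh of B dominant ninth; seventh in the bass means third inversion.

B dominant ninth, third inversion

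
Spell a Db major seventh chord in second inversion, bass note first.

Db major seventh is Db–F–Ab–C. Second inversion puts the fifth (Ab) in the bass, with the remaining tones above: Ab, C, Db, F.

Ab, C, Db, F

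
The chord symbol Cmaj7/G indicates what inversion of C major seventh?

second inversion

Cmaj7/G means C major seventh with G in the bass. G is the fifth of C major seventh (C–E–G–B), so this is second inversion.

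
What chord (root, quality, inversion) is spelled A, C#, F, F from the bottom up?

The distinct note names are A, C#, F. Stacked in thirds they read F–A–C#, which is an augmented triad on F.
A is the third of F augmented; third in the bass means first inversion (figured bass 6).

F augmented, first inversion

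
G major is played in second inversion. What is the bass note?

The fifth of G major (G–B–D) is D; that is the bass in second inversion.

D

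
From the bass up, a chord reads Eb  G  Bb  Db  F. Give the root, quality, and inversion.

Eb dominant ninth, root position

The distinct note names are Eb, G, Bb, Db, F. Stacked in thirds they read Eb–G–Bb–Db–F, which is a dominant ninth chord on Eb.
Eb is the root of Eb dominant ninth; root in the bass means root position.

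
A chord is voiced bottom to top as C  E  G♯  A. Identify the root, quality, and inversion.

A minor-major seventh, first inversion

The distinct note names are C, E, G#, A. Stacked in thirds they read A–C–E–G#, which is a minor-major seventh chord on A.
C is the third of A minor-major seventh; third in the bass means first inversion (figured bass 6/5).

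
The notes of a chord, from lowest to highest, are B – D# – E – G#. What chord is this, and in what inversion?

The distinct note names are B, D#, E, G#. Stacked in thirds they read E–G#–B–D#, which is a major seventh chord on E.
The lowest note is B, the fifth of the chord, so this is second inversion (figured bass 4/3).

E major seventh, second inversion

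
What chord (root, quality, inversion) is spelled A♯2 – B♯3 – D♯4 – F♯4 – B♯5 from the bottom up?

The pitch classes A#, B#, D#, F# arrange in thirds as B#–D#–F#–A#: a B# half-diminished seventh chord.
The lowest note is A#, the seventh of the chord, so this is third inversion (figured bass 4/2).

B# half-diminished seventh, third inversion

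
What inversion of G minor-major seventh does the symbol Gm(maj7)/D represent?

second inversion

Gm(maj7)/D means G minor-major seventh with D in the bass. D is the fifth of G minor-major seventh (G–Bb–D–F#), so this is second inversion.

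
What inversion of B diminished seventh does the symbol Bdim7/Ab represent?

third inversion

Bdim7/Ab means B diminished seventh with Ab in the bass. Ab is the seventh of B diminished seventh (B–D–F–Ab), so this is third inversion.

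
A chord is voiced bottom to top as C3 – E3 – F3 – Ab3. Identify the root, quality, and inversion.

F minor-major seventh, second inversion

Reducing to letter names: C, E, F, Ab. These stack in thirds as F–Ab–C–E — an F minor-major seventh chord.
C is the fifth of F minor-major seventh; fifth in the bass means second inversion (figured bass 4/3).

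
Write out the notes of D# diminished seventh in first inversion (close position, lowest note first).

The chord tones are D#–F#–A–C. With the third (F#) lowest for first inversion: F#, A, C, D#.

F#, A, C, D#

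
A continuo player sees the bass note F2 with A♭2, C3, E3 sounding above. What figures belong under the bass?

The notes F, Ab, C, E stack in thirds as F–Ab–C–E — an F minor-major seventh chord. The bass F is the root, so this is root position: figured 7.

7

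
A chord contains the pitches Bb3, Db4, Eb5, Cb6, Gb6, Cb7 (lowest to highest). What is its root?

Bb, Db, Eb, Cb, Gb are the tones of a Cb major ninth chord (Cb–Eb–Gb–Bb–Db), making Cb the root.

Cb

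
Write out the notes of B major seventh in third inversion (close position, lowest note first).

A#, B, D#, F#

Spelling B major seventh: B–D#–F#–A#. In third inversion the seventh is bass, giving A#, B, D#, F# from the bottom.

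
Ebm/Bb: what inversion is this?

second inversion

Ebm/Bb means Eb minor with Bb in the bass. Bb is the fifth of Eb minor (Eb–Gb–Bb), so this is second inversion.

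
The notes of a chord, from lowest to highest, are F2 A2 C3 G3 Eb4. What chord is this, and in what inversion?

The distinct note names are F, A, C, G, Eb. Stacked in thirds they read F–A–C–Eb–G, which is a dominant ninth chord on F.
The lowest note is F, the root of the chord, so this is root position.

F dominant ninth, root position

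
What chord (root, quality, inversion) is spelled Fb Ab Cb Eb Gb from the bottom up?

Reducing to letter names: Fb, Ab, Cb, Eb, Gb. These stack in thirds as Fb–Ab–Cb–Eb–Gb — an Fb major ninth chord.
With the root (Fb) in the bass, the chord is in root position.

Fb major ninth, root position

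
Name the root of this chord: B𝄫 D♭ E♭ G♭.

Reordering Bbb, Db, Eb, Gb into stacked thirds gives Eb–Gb–Bbb–Db; the bottom of that stack, Eb, is the root.

Eb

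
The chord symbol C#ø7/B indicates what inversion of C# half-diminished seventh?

third inversion

C#ø7/B means C# half-diminished seventh with B in the bass. B is the seventh of C# half-diminished seventh (C#–E–G–B), so this is third inversion.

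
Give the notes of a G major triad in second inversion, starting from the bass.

Spelling G major: G–B–D. In second inversion the fifth is bass, giving D, G, B from the bottom.

D, G, B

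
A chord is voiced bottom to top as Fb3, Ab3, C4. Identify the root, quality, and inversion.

Fb augmented, root position

The distinct note names are Fb, Ab, C. Stacked in thirds they read Fb–Ab–C, which is an augmented triad on Fb.
Fb is the root of Fb augmented; root in the bass means root position (figured bass 5/3).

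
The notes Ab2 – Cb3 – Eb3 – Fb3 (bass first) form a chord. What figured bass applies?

The notes Ab, Cb, Eb, Fb stack in thirds as Fb–Ab–Cb–Eb — an Fb major seventh chord. The bass Ab is the third, so this is first inversion: figured 6/5.

6/5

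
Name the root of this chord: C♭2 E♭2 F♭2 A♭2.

The distinct letter names are Cb, Eb, Fb, Ab. Arranged as a stack of thirds they read Fb–Ab–Cb–Eb, so Fb is the root (an Fb major seventh chord).

Fb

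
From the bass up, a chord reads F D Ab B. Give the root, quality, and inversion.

The distinct note names are F, D, Ab, B. Stacked in thirds they read B–D–F–Ab, which is a diminished seventh chord on B.
The lowest note is F, the fifth of the chord, so this is second inversion (figured bass 4/3).

B diminished seventh, second inversion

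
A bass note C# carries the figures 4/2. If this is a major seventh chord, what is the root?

The figures 4/2 mean the seventh of the chord is in the bass. If C# is the seventh of a major seventh chord, the root is D (chord tones D–F#–A–C#).

D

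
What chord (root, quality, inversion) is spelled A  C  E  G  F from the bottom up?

F major ninth, first inversion

The distinct note names are A, C, E, G, F. Stacked in thirds they read F–A–C–E–G, which is a major ninth chord on F.
With the third (A) in the bass, the chord is in first inversion.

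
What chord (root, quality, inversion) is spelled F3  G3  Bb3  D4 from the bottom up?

G minor seventh, third inversion

The distinct note names are F, G, Bb, D. Stacked in thirds they read G–Bb–D–F, which is a minor seventh chord on G.
With the seventh (F) in the bass, the chord is in third inversion (figured bass 4/2).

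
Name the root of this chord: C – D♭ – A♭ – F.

Db

C, Db, Ab, F are the tones of a Db major seventh chord (Db–F–Ab–C), making Db the root.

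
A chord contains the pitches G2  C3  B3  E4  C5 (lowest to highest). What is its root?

The distinct letter names are G, C, B, E. Arranged as a stack of thirds they read C–E–G–B, so C is the root (a C major seventh chord).

C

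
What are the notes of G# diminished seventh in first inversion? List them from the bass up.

B, D, F, G#

G# diminished seventh is G#–B–D–F. First inversion puts the third (B) in the bass, with the remaining tones above: B, D, F, G#.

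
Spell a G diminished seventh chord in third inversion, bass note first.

Fb, G, Bb, Db

The chord tones are G–Bb–Db–Fb. With the seventh (Fb) lowest for third inversion: Fb, G, Bb, Db.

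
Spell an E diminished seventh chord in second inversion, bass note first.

Spelling E diminished seventh: E–G–Bb–Db. In second inversion the fifth is bass, giving Bb, Db, E, G from the bottom.

Bb, Db, E, G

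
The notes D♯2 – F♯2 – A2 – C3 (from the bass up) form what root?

Reordering D#, F#, A, C into stacked thirds gives D#–F#–A–C; the bottom of that stack, D#, is the root.

D#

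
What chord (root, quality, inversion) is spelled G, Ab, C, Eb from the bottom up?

Ab major seventh, third inversion

The distinct note names are G, Ab, C, Eb. Stacked in thirds they read Ab–C–Eb–G, which is a major seventh chord on Ab.
The lowest note is G, the seventh of the chord, so this is third inversion (figured bass 4/2).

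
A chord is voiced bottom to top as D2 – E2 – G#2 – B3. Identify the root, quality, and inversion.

The pitch classes D, E, G#, B arrange in thirds as E–G#–B–D: an E dominant seventh chord.
The lowest note is D, the seventh of the chord, so this is third inversion (figured bass 4/2).

E dominant seventh, third inversion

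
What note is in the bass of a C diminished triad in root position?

C

C diminished is C–Eb–Gb. Root position places the root in the bass: C.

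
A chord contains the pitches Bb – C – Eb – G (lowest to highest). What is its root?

The distinct letter names are Bb, C, Eb, G. Arranged as a stack of thirds they read C–Eb–G–Bb, so C is the root (a C minor seventh chord).

C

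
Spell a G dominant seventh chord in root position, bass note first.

G, B, D, F

G dominant seventh is G–B–D–F. Root position puts the root (G) in the bass, with the remaining tones above: G, B, D, F.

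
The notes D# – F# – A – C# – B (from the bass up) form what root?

Reordering D#, F#, A, C#, B into stacked thirds gives B–D#–F#–A–C#; the bottom of that stack, B, is the root.

B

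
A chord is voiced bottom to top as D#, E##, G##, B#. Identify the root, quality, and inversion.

E## diminished seventh, third inversion

Reducing to letter names: D#, E##, G##, B#. These stack in thirds as E##–G##–B#–D# — an E## diminished seventh chord.
With the seventh (D#) in the bass, the chord is in third inversion (figured bass 4/2).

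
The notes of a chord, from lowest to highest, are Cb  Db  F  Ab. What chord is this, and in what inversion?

Db dominant seventh, third inversion

Reducing to letter names: Cb, Db, F, Ab. These stack in thirds as Db–F–Ab–Cb — a Db dominant seventh chord.
With the seventh (Cb) in the bass, the chord is in third inversion (figured bass 4/2).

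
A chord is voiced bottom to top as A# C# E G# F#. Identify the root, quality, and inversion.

The distinct note names are A#, C#, E, G#, F#. Stacked in thirds they read F#–A#–C#–E–G#, which is a dominant ninth chord on F#.
A# is the third of F# dominant ninth; third in the bass means first inversion.

F# dominant ninth, first inversion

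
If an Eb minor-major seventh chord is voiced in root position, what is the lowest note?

Eb

Eb minor-major seventh is Eb–Gb–Bb–D. Root position places the root in the bass: Eb.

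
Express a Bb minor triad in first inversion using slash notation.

First inversion of Bb minor has the third (Db) in the bass. As a slash chord: Bbm/Db.

Bbm/Db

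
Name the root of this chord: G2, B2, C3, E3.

Reordering G, B, C, E into stacked thirds gives C–E–G–B; the bottom of that stack, C, is the root.

C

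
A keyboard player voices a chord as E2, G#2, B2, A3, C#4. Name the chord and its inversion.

A major ninth, second inversion

Reducing to letter names: E, G#, B, A, C#. These stack in thirds as A–C#–E–G#–B — an A major ninth chord.
The lowest note is E, the fifth of the chord, so this is second inversion.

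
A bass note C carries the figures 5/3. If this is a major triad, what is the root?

The figures 5/3 mean the root of the chord is in the bass. If C is the root of a major triad, the root is C (chord tones C–E–G).

C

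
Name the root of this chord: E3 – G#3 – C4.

C

E, G#, C are the tones of a C augmented triad (C–E–G#), making C the root.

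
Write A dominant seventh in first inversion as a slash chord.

First inversion of A dominant seventh has the third (C#) in the bass. As a slash chord: A7/C#.

A7/C#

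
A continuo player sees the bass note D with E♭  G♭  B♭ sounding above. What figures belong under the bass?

4/2

The notes D, Eb, Gb, Bb stack in thirds as Eb–Gb–Bb–D — an Eb minor-major seventh chord. The bass D is the seventh, so this is third inversion: figured 4/2.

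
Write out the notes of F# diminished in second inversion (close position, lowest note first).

Spelling F# diminished: F#–A–C. In second inversion the fifth is bass, giving C, F#, A from the bottom.

C, F#, A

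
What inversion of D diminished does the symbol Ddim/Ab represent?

second inversion

Ddim/Ab means D diminished with Ab in the bass. Ab is the fifth of D diminished (D–F–Ab), so this is second inversion.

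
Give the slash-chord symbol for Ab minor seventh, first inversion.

Abm7/Cb

First inversion of Ab minor seventh has the third (Cb) in the bass. As a slash chord: Abm7/Cb.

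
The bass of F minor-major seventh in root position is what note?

F

In root position the root is lowest. For F minor-major seventh (F–Ab–C–E) that is F.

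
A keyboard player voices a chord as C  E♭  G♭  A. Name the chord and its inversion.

Reducing to letter names: C, Eb, Gb, A. These stack in thirds as A–C–Eb–Gb — an A diminished seventh chord.
The lowest note is C, the third of the chord, so this is first inversion (figured bass 6/5).

A diminished seventh, first inversion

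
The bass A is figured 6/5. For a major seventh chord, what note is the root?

The figures 6/5 mean the third of the chord is in the bass. If A is the third of a major seventh chord, the root is F (chord tones F–A–C–E).

F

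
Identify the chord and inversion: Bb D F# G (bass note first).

The distinct note names are Bb, D, F#, G. Stacked in thirds they read G–Bb–D–F#, which is a minor-major seventh chord on G.
The lowest note is Bb, the third of the chord, so this is first inversion (figured bass 6/5).

G minor-major seventh, first inversion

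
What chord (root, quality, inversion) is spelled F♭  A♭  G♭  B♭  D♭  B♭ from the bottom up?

The pitch classes Fb, Ab, Gb, Bb, Db arrange in thirds as Gb–Bb–Db–Fb–Ab: a Gb dominant ninth chord.
The lowest note is Fb, the seventh of the chord, so this is third inversion.

Gb dominant ninth, third inversion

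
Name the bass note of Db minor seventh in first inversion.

Fb

The third of Db minor seventh (Db–Fb–Ab–Cb) is Fb; that is the bass in first inversion.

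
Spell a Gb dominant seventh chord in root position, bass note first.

Spelling Gb dominant seventh: Gb–Bb–Db–Fb. In root position the root is bass, giving Gb, Bb, Db, Fb from the bottom.

Gb, Bb, Db, Fb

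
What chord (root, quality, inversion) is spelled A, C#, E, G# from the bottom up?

The pitch classes A, C#, E, G# arrange in thirds as A–C#–E–G#: an A major seventh chord.
With the root (A) in the bass, the chord is in root position (figured bass 7).

A major seventh, root position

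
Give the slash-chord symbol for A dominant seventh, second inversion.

A7/E

Second inversion of A dominant seventh has the fifth (E) in the bass. As a slash chord: A7/E.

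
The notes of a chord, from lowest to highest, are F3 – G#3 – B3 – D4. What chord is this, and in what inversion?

G# diminished seventh, third inversion

The distinct note names are F, G#, B, D. Stacked in thirds they read G#–B–D–F, which is a diminished seventh chord on G#.
With the seventh (F) in the bass, the chord is in third inversion (figured bass 4/2).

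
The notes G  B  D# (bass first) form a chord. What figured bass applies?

The notes G, B, D# stack in thirds as G–B–D# — a G augmented triad. The bass G is the root, so this is root position: figured 5/3.

5/3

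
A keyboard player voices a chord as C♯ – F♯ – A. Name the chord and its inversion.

F# minor, second inversion

Reducing to letter names: C#, F#, A. These stack in thirds as F#–A–C# — an F# minor triad.
The lowest note is C#, the fifth of the chord, so this is second inversion (figured bass 6/4).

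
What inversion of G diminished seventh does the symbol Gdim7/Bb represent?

first inversion

Gdim7/Bb means G diminished seventh with Bb in the bass. Bb is the third of G diminished seventh (G–Bb–Db–Fb), so this is first inversion.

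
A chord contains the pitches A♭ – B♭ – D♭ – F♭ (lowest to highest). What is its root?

The distinct letter names are Ab, Bb, Db, Fb. Arranged as a stack of thirds they read Bb–Db–Fb–Ab, so Bb is the root (a Bb half-diminished seventh chord).

Bb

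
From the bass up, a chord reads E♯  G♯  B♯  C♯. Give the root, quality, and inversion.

C# major seventh, first inversion

The distinct note names are E#, G#, B#, C#. Stacked in thirds they read C#–E#–G#–B#, which is a major seventh chord on C#.
The lowest note is E#, the third of the chord, so this is first inversion (figured bass 6/5).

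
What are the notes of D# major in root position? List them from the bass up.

D#, F##, A#

Spelling D# major: D#–F##–A#. In root position the root is bass, giving D#, F##, A# from the bottom.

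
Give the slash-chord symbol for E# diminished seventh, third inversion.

Third inversion of E# diminished seventh has the seventh (D) in the bass. As a slash chord: E#dim7/D.

E#dim7/D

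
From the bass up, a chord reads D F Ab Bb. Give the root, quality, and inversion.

Bb dominant seventh, first inversion

Reducing to letter names: D, F, Ab, Bb. These stack in thirds as Bb–D–F–Ab — a Bb dominant seventh chord.
The lowest note is D, the third of the chord, so this is first inversion (figured bass 6/5).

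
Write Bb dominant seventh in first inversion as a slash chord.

Bb7/D

First inversion of Bb dominant seventh has the third (D) in the bass. As a slash chord: Bb7/D.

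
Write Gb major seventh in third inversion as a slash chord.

Third inversion of Gb major seventh has the seventh (F) in the bass. As a slash chord: Gbmaj7/F.

Gbmaj7/F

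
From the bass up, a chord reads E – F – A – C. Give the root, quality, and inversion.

Reducing to letter names: E, F, A, C. These stack in thirds as F–A–C–E — an F major seventh chord.
The lowest note is E, the seventh of the chord, so this is third inversion (figured bass 4/2).

F major seventh, third inversion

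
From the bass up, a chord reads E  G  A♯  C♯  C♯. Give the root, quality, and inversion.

A# diminished seventh, second inversion

The distinct note names are E, G, A#, C#. Stacked in thirds they read A#–C#–E–G, which is a diminished seventh chord on A#.
With the fifth (E) in the bass, the chord is in second inversion (figured bass 4/3).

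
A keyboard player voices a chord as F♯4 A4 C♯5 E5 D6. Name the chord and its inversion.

D major ninth, first inversion

The distinct note names are F#, A, C#, E, D. Stacked in thirds they read D–F#–A–C#–E, which is a major ninth chord on D.
F# is the third of D major ninth; third in the bass means first inversion.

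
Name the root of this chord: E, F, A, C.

The distinct letter names are E, F, A, C. Arranged as a stack of thirds they read F–A–C–E, so F is the root (an F major seventh chord).

F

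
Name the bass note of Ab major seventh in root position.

The root of Ab major seventh (Ab–C–Eb–G) is Ab; that is the bass in root position.

Ab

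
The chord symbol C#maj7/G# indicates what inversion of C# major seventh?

second inversion

C#maj7/G# means C# major seventh with G# in the bass. G# is the fifth of C# major seventh (C#–E#–G#–B#), so this is second inversion.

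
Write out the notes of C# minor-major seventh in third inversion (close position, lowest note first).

B#, C#, E, G#

The chord tones are C#–E–G#–B#. With the seventh (B#) lowest for third inversion: B#, C#, E, G#.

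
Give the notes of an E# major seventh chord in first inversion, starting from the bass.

G##, B#, D##, E#

The chord tones are E#–G##–B#–D##. With the third (G##) lowest for first inversion: G##, B#, D##, E#.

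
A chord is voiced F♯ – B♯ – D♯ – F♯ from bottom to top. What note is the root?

F#, B#, D# are the tones of a B# diminished triad (B#–D#–F#), making B# the root.

B#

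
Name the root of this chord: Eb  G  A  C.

A

The distinct letter names are Eb, G, A, C. Arranged as a stack of thirds they read A–C–Eb–G, so A is the root (an A half-diminished seventh chord).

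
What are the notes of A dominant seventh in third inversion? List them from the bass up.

G, A, C#, E

The chord tones are A–C#–E–G. With the seventh (G) lowest for third inversion: G, A, C#, E.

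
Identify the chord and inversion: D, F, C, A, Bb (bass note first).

The distinct note names are D, F, C, A, Bb. Stacked in thirds they read Bb–D–F–A–C, which is a major ninth chord on Bb.
The lowest note is D, the third of the chord, so this is first inversion.

Bb major ninth, first inversion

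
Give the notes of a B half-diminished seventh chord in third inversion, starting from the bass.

A, B, D, F

Spelling B half-diminished seventh: B–D–F–A. In third inversion the seventh is bass, giving A, B, D, F from the bottom.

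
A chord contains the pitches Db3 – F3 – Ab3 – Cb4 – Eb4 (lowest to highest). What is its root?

Db

Reordering Db, F, Ab, Cb, Eb into stacked thirds gives Db–F–Ab–Cb–Eb; the bottom of that stack, Db, is the root.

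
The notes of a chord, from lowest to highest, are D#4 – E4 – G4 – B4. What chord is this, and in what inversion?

The pitch classes D#, E, G, B arrange in thirds as E–G–B–D#: an E minor-major seventh chord.
D# is the seventh of E minor-major seventh; seventh in the bass means third inversion (figured bass 4/2).

E minor-major seventh, third inversion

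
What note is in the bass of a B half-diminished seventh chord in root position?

B half-diminished seventh is B–D–F–A. Root position places the root in the bass: B.

B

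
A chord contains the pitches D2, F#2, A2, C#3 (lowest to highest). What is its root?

The distinct letter names are D, F#, A, C#. Arranged as a stack of thirds they read D–F#–A–C#, so D is the root (a D major seventh chord).

D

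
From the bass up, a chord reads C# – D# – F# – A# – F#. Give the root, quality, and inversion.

D# minor seventh, third inversion

The pitch classes C#, D#, F#, A# arrange in thirds as D#–F#–A#–C#: a D# minor seventh chord.
With the seventh (C#) in the bass, the chord is in third inversion (figured bass 4/2).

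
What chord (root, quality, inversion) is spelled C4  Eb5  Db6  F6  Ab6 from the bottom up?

Db major ninth, third inversion

The distinct note names are C, Eb, Db, F, Ab. Stacked in thirds they read Db–F–Ab–C–Eb, which is a major ninth chord on Db.
The lowest note is C, the seventh of the chord, so this is third inversion.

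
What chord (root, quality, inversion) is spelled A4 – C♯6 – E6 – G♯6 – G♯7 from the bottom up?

A major seventh, root position

The pitch classes A, C#, E, G# arrange in thirds as A–C#–E–G#: an A major seventh chord.
A is the root of A major seventh; root in the bass means root position (figured bass 7).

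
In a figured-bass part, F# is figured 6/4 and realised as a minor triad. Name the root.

The figures 6/4 mean the fifth of the chord is in the bass. If F# is the fifth of a minor triad, the root is B (chord tones B–D–F#).

B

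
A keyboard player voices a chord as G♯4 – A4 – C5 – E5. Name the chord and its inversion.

The pitch classes G#, A, C, E arrange in thirds as A–C–E–G#: an A minor-major seventh chord.
G# is the seventh of A minor-major seventh; seventh in the bass means third inversion (figured bass 4/2).

A minor-major seventh, third inversion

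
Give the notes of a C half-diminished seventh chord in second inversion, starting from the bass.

C half-diminished seventh is C–Eb–Gb–Bb. Second inversion puts the fifth (Gb) in the bass, with the remaining tones above: Gb, Bb, C, Eb.

Gb, Bb, C, Eb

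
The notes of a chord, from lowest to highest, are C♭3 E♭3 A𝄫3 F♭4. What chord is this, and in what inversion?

The distinct note names are Cb, Eb, Abb, Fb. Stacked in thirds they read Fb–Abb–Cb–Eb, which is a minor-major seventh chord on Fb.
Cb is the fifth of Fb minor-major seventh; fifth in the bass means second inversion (figured bass 4/3).

Fb minor-major seventh, second inversion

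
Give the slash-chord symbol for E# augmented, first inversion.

First inversion of E# augmented has the third (G##) in the bass. As a slash chord: E#aug/G##.

E#aug/G##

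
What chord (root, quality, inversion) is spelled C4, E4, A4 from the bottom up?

A minor, first inversion

The distinct note names are C, E, A. Stacked in thirds they read A–C–E, which is a minor triad on A.
The lowest note is C, the third of the chord, so this is first inversion (figured bass 6).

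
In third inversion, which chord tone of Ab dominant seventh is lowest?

The seventh of Ab dominant seventh (Ab–C–Eb–Gb) is Gb; that is the bass in third inversion.

Gb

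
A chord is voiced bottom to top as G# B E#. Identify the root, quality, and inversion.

The pitch classes G#, B, E# arrange in thirds as E#–G#–B: an E# diminished triad.
With the third (G#) in the bass, the chord is in first inversion (figured bass 6).

E# diminished, first inversion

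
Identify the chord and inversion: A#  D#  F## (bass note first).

D# major, second inversion

The distinct note names are A#, D#, F##. Stacked in thirds they read D#–F##–A#, which is a major triad on D#.
With the fifth (A#) in the bass, the chord is in second inversion (figured bass 6/4).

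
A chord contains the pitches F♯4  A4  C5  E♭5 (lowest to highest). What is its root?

F#, A, C, Eb are the tones of an F# diminished seventh chord (F#–A–C–Eb), making F# the root.

F#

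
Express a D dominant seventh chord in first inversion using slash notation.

D7/F#

First inversion of D dominant seventh has the third (F#) in the bass. As a slash chord: D7/F#.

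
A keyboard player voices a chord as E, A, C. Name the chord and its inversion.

A minor, second inversion

The distinct note names are E, A, C. Stacked in thirds they read A–C–E, which is a minor triad on A.
E is the fifth of A minor; fifth in the bass means second inversion (figured bass 6/4).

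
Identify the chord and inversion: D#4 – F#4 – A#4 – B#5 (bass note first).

Reducing to letter names: D#, F#, A#, B#. These stack in thirds as B#–D#–F#–A# — a B# half-diminished seventh chord.
The lowest note is D#, the third of the chord, so this is first inversion (figured bass 6/5).

B# half-diminished seventh, first inversion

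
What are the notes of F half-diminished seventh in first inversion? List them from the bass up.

The chord tones are F–Ab–Cb–Eb. With the third (Ab) lowest for first inversion: Ab, Cb, Eb, F.

Ab, Cb, Eb, F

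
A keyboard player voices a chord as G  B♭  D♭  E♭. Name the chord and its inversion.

Eb dominant seventh, first inversion

The pitch classes G, Bb, Db, Eb arrange in thirds as Eb–G–Bb–Db: an Eb dominant seventh chord.
The lowest note is G, the third of the chord, so this is first inversion (figured bass 6/5).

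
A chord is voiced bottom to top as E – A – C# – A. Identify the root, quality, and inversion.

A major, second inversion

The pitch classes E, A, C# arrange in thirds as A–C#–E: an A major triad.
E is the fifth of A major; fifth in the bass means second inversion (figured bass 6/4).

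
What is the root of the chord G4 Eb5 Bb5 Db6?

Eb

Reordering G, Eb, Bb, Db into stacked thirds gives Eb–G–Bb–Db; the bottom of that stack, Eb, is the root.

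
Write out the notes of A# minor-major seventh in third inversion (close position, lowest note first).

The chord tones are A#–C#–E#–G##. With the seventh (G##) lowest for third inversion: G##, A#, C#, E#.

G##, A#, C#, E#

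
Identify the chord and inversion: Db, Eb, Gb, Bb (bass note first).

Eb minor seventh, third inversion

Reducing to letter names: Db, Eb, Gb, Bb. These stack in thirds as Eb–Gb–Bb–Db — an Eb minor seventh chord.
Db is the seventh of Eb minor seventh; seventh in the bass means third inversion (figured bass 4/2).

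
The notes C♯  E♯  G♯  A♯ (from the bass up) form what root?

Reordering C#, E#, G#, A# into stacked thirds gives A#–C#–E#–G#; the bottom of that stack, A#, is the root.

A#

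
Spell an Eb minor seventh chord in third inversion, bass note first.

Eb minor seventh is Eb–Gb–Bb–Db. Third inversion puts the seventh (Db) in the bass, with the remaining tones above: Db, Eb, Gb, Bb.

Db, Eb, Gb, Bb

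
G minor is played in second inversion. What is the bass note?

G minor is G–Bb–D. Second inversion places the fifth in the bass: D.

D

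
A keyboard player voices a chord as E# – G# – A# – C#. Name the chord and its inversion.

The pitch classes E#, G#, A#, C# arrange in thirds as A#–C#–E#–G#: an A# minor seventh chord.
E# is the fifth of A# minor seventh; fifth in the bass means second inversion (figured bass 4/3).

A# minor seventh, second inversion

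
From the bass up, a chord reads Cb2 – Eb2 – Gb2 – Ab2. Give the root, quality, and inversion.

The distinct note names are Cb, Eb, Gb, Ab. Stacked in thirds they read Ab–Cb–Eb–Gb, which is a minor seventh chord on Ab.
The lowest note is Cb, the third of the chord, so this is first inversion (figured bass 6/5).

Ab minor seventh, first inversion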